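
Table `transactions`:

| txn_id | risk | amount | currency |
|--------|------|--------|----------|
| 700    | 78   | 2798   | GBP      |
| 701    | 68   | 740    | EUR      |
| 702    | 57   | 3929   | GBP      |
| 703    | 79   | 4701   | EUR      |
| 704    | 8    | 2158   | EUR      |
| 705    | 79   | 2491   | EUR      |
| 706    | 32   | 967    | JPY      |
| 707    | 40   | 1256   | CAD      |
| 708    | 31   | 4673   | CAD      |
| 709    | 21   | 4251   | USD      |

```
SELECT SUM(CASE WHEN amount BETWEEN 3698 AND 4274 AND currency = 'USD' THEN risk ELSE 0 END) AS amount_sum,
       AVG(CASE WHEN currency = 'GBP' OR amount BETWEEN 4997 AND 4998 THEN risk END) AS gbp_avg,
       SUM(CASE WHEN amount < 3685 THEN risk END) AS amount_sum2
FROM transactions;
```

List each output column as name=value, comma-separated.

[amount_sum: amount BETWEEN 3698 AND 4274 AND currency = 'USD']
txn_id=700: ✗
txn_id=701: ✗
txn_id=702: ✗
txn_id=703: ✗
txn_id=704: ✗
txn_id=705: ✗
txn_id=706: ✗
txn_id=707: ✗
txn_id=708: ✗
txn_id=709: ✓ → 21
amount_sum = 21
—
[gbp_avg: currency = 'GBP' OR amount BETWEEN 4997 AND 4998]
txn_id=700: ✓ → 78
txn_id=701: ✗
txn_id=702: ✓ → 57
txn_id=703: ✗
txn_id=704: ✗
txn_id=705: ✗
txn_id=706: ✗
txn_id=707: ✗
txn_id=708: ✗
txn_id=709: ✗
gbp_avg = (78 + 57) / 2 = 67.5
—
[amount_sum2: amount < 3685]
txn_id=700: ✓ → 78
txn_id=701: ✓ → 68
txn_id=702: ✗
txn_id=703: ✗
txn_id=704: ✓ → 8
txn_id=705: ✓ → 79
txn_id=706: ✓ → 32
txn_id=707: ✓ → 40
txn_id=708: ✗
txn_id=709: ✗
amount_sum2 = 78 + 68 + 8 + 79 + 32 + 40 = 305

amount_sum=21, gbp_avg=67.5, amount_sum2=305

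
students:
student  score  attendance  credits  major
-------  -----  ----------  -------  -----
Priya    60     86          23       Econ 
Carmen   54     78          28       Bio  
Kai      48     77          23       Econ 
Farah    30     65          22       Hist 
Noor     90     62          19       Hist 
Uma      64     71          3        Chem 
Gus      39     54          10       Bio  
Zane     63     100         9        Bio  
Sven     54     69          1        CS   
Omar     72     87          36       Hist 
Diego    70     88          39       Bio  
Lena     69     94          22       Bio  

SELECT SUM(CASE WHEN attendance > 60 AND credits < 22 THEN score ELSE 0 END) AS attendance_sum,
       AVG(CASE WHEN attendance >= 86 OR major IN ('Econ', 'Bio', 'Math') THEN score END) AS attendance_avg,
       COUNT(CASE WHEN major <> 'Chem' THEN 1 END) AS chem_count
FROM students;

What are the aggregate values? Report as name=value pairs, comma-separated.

[attendance_sum: attendance > 60 AND credits < 22]
student=Priya: ✗
student=Carmen: ✗
student=Kai: ✗
student=Farah: ✗
student=Noor: ✓ → 90
student=Uma: ✓ → 64
student=Gus: ✗
student=Zane: ✓ → 63
student=Sven: ✓ → 54
student=Omar: ✗
student=Diego: ✗
student=Lena: ✗
attendance_sum = 90 + 64 + 63 + 54 = 271
—
[attendance_avg: attendance >= 86 OR major IN ('Econ', 'Bio', 'Math')]
student=Priya: ✓ → 60
student=Carmen: ✓ → 54
student=Kai: ✓ → 48
student=Farah: ✗
student=Noor: ✗
student=Uma: ✗
student=Gus: ✓ → 39
student=Zane: ✓ → 63
student=Sven: ✗
student=Omar: ✓ → 72
student=Diego: ✓ → 70
student=Lena: ✓ → 69
attendance_avg = (60 + 54 + 48 + 39 + 63 + 72 + 70 + 69) / 8 = 59.375
—
[chem_count: major <> 'Chem']
student=Priya: ✓ → 1
student=Carmen: ✓ → 1
student=Kai: ✓ → 1
student=Farah: ✓ → 1
student=Noor: ✓ → 1
student=Uma: ✗
student=Gus: ✓ → 1
student=Zane: ✓ → 1
student=Sven: ✓ → 1
student=Omar: ✓ → 1
student=Diego: ✓ → 1
student=Lena: ✓ → 1
chem_count = COUNT(1, 1, 1, 1, 1, 1, 1, 1, 1, 1, 1) = 11

attendance_sum=271, attendance_avg=59.375, chem_count=11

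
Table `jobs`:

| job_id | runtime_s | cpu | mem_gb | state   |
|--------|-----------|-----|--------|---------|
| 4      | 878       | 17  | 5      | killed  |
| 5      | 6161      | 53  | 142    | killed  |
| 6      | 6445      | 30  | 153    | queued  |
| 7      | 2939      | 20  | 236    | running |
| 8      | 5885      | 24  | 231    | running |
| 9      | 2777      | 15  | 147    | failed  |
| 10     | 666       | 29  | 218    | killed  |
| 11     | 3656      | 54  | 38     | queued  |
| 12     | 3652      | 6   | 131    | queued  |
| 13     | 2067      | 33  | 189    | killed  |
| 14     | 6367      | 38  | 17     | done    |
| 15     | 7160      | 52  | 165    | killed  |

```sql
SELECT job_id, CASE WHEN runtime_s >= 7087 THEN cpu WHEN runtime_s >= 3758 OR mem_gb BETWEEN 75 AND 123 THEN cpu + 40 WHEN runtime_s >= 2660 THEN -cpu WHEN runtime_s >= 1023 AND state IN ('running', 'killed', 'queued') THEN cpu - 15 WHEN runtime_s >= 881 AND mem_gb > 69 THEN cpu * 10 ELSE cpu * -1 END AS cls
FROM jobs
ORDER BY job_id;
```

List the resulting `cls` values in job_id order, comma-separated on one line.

job_id=4: ELSE → -17
job_id=5: runtime_s >= 3758 OR mem_gb BETWEEN 75 AND 123 → 93
job_id=6: runtime_s >= 3758 OR mem_gb BETWEEN 75 AND 123 → 70
job_id=7: runtime_s >= 2660 → -20
job_id=8: runtime_s >= 3758 OR mem_gb BETWEEN 75 AND 123 → 64
job_id=9: runtime_s >= 2660 → -15
job_id=10: ELSE → -29
job_id=11: runtime_s >= 2660 → -54
job_id=12: runtime_s >= 2660 → -6
job_id=13: runtime_s >= 1023 AND state IN ('running', 'killed', 'queued') → 18
job_id=14: runtime_s >= 3758 OR mem_gb BETWEEN 75 AND 123 → 78
job_id=15: runtime_s >= 7087 → 52

-17, 93, 70, -20, 64, -15, -29, -54, -6, 18, 78, 52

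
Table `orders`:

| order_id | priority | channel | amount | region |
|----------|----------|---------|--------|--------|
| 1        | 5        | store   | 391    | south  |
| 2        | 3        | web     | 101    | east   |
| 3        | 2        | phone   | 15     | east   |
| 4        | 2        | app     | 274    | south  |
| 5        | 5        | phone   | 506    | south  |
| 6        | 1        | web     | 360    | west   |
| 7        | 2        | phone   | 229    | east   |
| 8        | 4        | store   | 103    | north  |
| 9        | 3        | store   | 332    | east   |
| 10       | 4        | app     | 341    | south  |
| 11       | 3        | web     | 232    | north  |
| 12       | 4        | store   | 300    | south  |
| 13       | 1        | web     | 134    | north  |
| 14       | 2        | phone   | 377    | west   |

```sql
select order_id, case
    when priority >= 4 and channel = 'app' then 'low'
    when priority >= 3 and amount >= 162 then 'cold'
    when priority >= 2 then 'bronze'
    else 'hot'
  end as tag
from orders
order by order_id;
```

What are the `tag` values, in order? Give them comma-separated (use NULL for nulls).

cold, bronze, bronze, bronze, cold, hot, bronze, bronze, cold, low, cold, cold, hot, bronze

order_id=1: priority >= 3 and amount >= 162 → cold
order_id=2: priority >= 2 → bronze
order_id=3: priority >= 2 → bronze
order_id=4: priority >= 2 → bronze
order_id=5: priority >= 3 and amount >= 162 → cold
order_id=6: ELSE → hot
order_id=7: priority >= 2 → bronze
order_id=8: priority >= 2 → bronze
order_id=9: priority >= 3 and amount >= 162 → cold
order_id=10: priority >= 4 and channel = 'app' → low
order_id=11: priority >= 3 and amount >= 162 → cold
order_id=12: priority >= 3 and amount >= 162 → cold
order_id=13: ELSE → hot
order_id=14: priority >= 2 → bronze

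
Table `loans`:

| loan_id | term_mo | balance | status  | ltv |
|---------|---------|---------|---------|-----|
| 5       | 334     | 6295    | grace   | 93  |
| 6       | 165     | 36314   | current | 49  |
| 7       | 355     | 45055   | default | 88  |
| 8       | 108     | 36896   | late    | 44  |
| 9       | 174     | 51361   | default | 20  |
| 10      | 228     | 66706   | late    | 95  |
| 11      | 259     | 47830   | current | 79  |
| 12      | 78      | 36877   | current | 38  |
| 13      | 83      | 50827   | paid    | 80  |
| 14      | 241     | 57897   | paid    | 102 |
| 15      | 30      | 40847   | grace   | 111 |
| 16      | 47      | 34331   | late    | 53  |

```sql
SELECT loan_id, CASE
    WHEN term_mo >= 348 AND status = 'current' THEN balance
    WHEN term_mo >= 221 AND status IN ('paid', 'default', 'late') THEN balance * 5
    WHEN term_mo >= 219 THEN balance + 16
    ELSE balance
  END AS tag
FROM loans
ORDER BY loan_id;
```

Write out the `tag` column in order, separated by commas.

loan_id=5: term_mo >= 219 → 6311
loan_id=6: ELSE → 36314
loan_id=7: term_mo >= 221 AND status IN ('paid', 'default', 'late') → 225275
loan_id=8: ELSE → 36896
loan_id=9: ELSE → 51361
loan_id=10: term_mo >= 221 AND status IN ('paid', 'default', 'late') → 333530
loan_id=11: term_mo >= 219 → 47846
loan_id=12: ELSE → 36877
loan_id=13: ELSE → 50827
loan_id=14: term_mo >= 221 AND status IN ('paid', 'default', 'late') → 289485
loan_id=15: ELSE → 40847
loan_id=16: ELSE → 34331

6311, 36314, 225275, 36896, 51361, 333530, 47846, 36877, 50827, 289485, 40847, 34331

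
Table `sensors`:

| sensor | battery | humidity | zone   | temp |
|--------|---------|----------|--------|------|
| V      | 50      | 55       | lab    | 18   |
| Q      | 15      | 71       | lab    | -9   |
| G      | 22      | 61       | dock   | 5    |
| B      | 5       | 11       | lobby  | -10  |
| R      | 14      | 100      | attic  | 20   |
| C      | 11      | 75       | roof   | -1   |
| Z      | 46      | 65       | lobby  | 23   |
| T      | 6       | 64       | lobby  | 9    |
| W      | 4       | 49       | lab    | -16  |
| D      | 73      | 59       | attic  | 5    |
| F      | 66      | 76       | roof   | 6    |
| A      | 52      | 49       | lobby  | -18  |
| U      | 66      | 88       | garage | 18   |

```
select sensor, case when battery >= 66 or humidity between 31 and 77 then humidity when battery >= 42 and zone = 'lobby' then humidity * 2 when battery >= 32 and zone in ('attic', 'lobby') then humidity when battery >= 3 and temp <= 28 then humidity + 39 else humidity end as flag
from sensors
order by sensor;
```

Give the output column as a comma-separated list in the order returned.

49, 50, 75, 59, 76, 61, 71, 139, 64, 88, 55, 49, 65

sensor=A: battery >= 66 or humidity between 31 and 77 → 49
sensor=B: battery >= 3 and temp <= 28 → 50
sensor=C: battery >= 66 or humidity between 31 and 77 → 75
sensor=D: battery >= 66 or humidity between 31 and 77 → 59
sensor=F: battery >= 66 or humidity between 31 and 77 → 76
sensor=G: battery >= 66 or humidity between 31 and 77 → 61
sensor=Q: battery >= 66 or humidity between 31 and 77 → 71
sensor=R: battery >= 3 and temp <= 28 → 139
sensor=T: battery >= 66 or humidity between 31 and 77 → 64
sensor=U: battery >= 66 or humidity between 31 and 77 → 88
sensor=V: battery >= 66 or humidity between 31 and 77 → 55
sensor=W: battery >= 66 or humidity between 31 and 77 → 49
sensor=Z: battery >= 66 or humidity between 31 and 77 → 65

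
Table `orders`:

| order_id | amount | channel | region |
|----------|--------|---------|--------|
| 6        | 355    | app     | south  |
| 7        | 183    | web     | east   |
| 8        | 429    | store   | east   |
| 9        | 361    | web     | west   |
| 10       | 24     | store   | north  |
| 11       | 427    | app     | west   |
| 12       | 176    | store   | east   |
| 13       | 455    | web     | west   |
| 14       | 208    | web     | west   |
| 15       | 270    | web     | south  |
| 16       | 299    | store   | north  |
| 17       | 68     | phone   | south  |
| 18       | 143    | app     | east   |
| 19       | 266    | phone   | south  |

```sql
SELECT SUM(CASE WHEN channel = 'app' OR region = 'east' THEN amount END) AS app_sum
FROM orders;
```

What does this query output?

1713

order_id=6: ✓ → 355
order_id=7: ✓ → 183
order_id=8: ✓ → 429
order_id=9: ✗
order_id=10: ✗
order_id=11: ✓ → 427
order_id=12: ✓ → 176
order_id=13: ✗
order_id=14: ✗
order_id=15: ✗
order_id=16: ✗
order_id=17: ✗
order_id=18: ✓ → 143
order_id=19: ✗
app_sum = 355 + 183 + 429 + 427 + 176 + 143 = 1713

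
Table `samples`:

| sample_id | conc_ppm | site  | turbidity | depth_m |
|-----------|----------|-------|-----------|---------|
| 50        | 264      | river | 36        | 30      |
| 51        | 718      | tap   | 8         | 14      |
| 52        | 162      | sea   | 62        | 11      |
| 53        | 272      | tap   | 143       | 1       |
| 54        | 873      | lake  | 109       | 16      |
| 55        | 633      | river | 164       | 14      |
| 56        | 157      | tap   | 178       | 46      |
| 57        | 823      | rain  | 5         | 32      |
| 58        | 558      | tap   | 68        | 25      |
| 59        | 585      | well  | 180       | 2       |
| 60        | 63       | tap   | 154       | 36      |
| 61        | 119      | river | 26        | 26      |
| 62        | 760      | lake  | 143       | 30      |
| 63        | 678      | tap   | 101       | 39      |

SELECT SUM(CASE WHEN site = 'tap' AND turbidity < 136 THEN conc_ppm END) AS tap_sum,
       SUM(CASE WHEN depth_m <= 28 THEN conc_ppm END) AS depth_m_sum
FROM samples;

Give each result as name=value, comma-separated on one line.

[tap_sum: site = 'tap' AND turbidity < 136]
sample_id=50: ✗
sample_id=51: ✓ → 718
sample_id=52: ✗
sample_id=53: ✗
sample_id=54: ✗
sample_id=55: ✗
sample_id=56: ✗
sample_id=57: ✗
sample_id=58: ✓ → 558
sample_id=59: ✗
sample_id=60: ✗
sample_id=61: ✗
sample_id=62: ✗
sample_id=63: ✓ → 678
tap_sum = 718 + 558 + 678 = 1954
—
[depth_m_sum: depth_m <= 28]
sample_id=50: ✗
sample_id=51: ✓ → 718
sample_id=52: ✓ → 162
sample_id=53: ✓ → 272
sample_id=54: ✓ → 873
sample_id=55: ✓ → 633
sample_id=56: ✗
sample_id=57: ✗
sample_id=58: ✓ → 558
sample_id=59: ✓ → 585
sample_id=60: ✗
sample_id=61: ✓ → 119
sample_id=62: ✗
sample_id=63: ✗
depth_m_sum = 718 + 162 + 272 + 873 + 633 + 558 + 585 + 119 = 3920

tap_sum=1954, depth_m_sum=3920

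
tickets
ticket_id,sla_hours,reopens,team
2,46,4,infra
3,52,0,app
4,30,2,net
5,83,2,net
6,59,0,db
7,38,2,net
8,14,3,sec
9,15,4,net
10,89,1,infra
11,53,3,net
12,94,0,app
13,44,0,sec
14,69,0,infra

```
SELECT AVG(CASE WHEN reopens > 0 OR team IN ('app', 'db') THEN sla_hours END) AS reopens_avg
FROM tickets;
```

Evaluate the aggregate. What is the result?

52.0909090909

ticket_id=2: ✓ → 46
ticket_id=3: ✓ → 52
ticket_id=4: ✓ → 30
ticket_id=5: ✓ → 83
ticket_id=6: ✓ → 59
ticket_id=7: ✓ → 38
ticket_id=8: ✓ → 14
ticket_id=9: ✓ → 15
ticket_id=10: ✓ → 89
ticket_id=11: ✓ → 53
ticket_id=12: ✓ → 94
ticket_id=13: ✗
ticket_id=14: ✗
reopens_avg = (46 + 52 + 30 + 83 + 59 + 38 + 14 + 15 + 89 + 53 + 94) / 11 = 52.0909090909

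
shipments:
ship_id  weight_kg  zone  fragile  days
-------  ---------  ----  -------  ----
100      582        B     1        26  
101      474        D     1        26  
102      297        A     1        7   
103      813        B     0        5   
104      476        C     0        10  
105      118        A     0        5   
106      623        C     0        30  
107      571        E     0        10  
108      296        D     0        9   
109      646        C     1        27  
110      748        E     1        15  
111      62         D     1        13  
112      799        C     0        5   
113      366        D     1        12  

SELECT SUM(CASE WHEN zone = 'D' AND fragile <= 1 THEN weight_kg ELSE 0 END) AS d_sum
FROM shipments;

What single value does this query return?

ship_id=100: ✗
ship_id=101: ✓ → 474
ship_id=102: ✗
ship_id=103: ✗
ship_id=104: ✗
ship_id=105: ✗
ship_id=106: ✗
ship_id=107: ✗
ship_id=108: ✓ → 296
ship_id=109: ✗
ship_id=110: ✗
ship_id=111: ✓ → 62
ship_id=112: ✗
ship_id=113: ✓ → 366
d_sum = 474 + 296 + 62 + 366 = 1198

1198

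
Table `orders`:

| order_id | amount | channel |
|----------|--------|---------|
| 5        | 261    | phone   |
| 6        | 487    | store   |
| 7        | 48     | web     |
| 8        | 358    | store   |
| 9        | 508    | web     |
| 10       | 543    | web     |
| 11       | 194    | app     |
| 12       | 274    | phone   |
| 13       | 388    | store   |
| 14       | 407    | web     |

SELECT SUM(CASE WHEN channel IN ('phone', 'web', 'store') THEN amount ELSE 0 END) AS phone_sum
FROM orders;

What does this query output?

order_id=5: ✓ → 261
order_id=6: ✓ → 487
order_id=7: ✓ → 48
order_id=8: ✓ → 358
order_id=9: ✓ → 508
order_id=10: ✓ → 543
order_id=11: ✗
order_id=12: ✓ → 274
order_id=13: ✓ → 388
order_id=14: ✓ → 407
phone_sum = 261 + 487 + 48 + 358 + 508 + 543 + 274 + 388 + 407 = 3274

3274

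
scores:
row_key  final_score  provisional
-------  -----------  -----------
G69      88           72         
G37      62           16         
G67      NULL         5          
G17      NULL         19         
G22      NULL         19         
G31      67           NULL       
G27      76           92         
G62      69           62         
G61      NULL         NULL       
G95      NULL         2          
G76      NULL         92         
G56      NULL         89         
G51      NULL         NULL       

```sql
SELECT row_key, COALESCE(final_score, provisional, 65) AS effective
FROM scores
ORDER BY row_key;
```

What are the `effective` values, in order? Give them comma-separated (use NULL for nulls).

row_key=G17: final_score=NULL, provisional=19 → 19
row_key=G22: final_score=NULL, provisional=19 → 19
row_key=G27: final_score=76 → 76
row_key=G31: final_score=67 → 67
row_key=G37: final_score=62 → 62
row_key=G51: final_score=NULL, provisional=NULL, → literal 65 → 65
row_key=G56: final_score=NULL, provisional=89 → 89
row_key=G61: final_score=NULL, provisional=NULL, → literal 65 → 65
row_key=G62: final_score=69 → 69
row_key=G67: final_score=NULL, provisional=5 → 5
row_key=G69: final_score=88 → 88
row_key=G76: final_score=NULL, provisional=92 → 92
row_key=G95: final_score=NULL, provisional=2 → 2

19, 19, 76, 67, 62, 65, 89, 65, 69, 5, 88, 92, 2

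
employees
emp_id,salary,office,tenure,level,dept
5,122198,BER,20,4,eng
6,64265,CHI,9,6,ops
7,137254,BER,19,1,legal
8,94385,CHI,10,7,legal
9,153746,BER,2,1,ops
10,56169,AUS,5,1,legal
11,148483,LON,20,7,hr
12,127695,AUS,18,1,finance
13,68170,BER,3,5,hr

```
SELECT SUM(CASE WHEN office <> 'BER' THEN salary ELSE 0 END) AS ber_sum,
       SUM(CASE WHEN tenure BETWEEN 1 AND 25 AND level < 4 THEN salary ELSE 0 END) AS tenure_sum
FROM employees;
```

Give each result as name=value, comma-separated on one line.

[ber_sum: office <> 'BER']
emp_id=5: ✗
emp_id=6: ✓ → 64265
emp_id=7: ✗
emp_id=8: ✓ → 94385
emp_id=9: ✗
emp_id=10: ✓ → 56169
emp_id=11: ✓ → 148483
emp_id=12: ✓ → 127695
emp_id=13: ✗
ber_sum = 64265 + 94385 + 56169 + 148483 + 127695 = 490997
—
[tenure_sum: tenure BETWEEN 1 AND 25 AND level < 4]
emp_id=5: ✗
emp_id=6: ✗
emp_id=7: ✓ → 137254
emp_id=8: ✗
emp_id=9: ✓ → 153746
emp_id=10: ✓ → 56169
emp_id=11: ✗
emp_id=12: ✓ → 127695
emp_id=13: ✗
tenure_sum = 137254 + 153746 + 56169 + 127695 = 474864

ber_sum=490997, tenure_sum=474864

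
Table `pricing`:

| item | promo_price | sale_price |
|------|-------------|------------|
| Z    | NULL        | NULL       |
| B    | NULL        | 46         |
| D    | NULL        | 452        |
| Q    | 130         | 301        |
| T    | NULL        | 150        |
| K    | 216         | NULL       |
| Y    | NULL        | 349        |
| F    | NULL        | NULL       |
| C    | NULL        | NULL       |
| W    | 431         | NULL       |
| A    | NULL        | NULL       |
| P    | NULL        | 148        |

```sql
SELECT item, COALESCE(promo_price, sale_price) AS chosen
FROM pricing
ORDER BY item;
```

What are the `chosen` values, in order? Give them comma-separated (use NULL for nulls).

NULL, 46, NULL, 452, NULL, 216, 148, 130, 150, 431, 349, NULL

item=A: promo_price=NULL, sale_price=NULL (all NULL) → NULL
item=B: promo_price=NULL, sale_price=46 → 46
item=C: promo_price=NULL, sale_price=NULL (all NULL) → NULL
item=D: promo_price=NULL, sale_price=452 → 452
item=F: promo_price=NULL, sale_price=NULL (all NULL) → NULL
item=K: promo_price=216 → 216
item=P: promo_price=NULL, sale_price=148 → 148
item=Q: promo_price=130 → 130
item=T: promo_price=NULL, sale_price=150 → 150
item=W: promo_price=431 → 431
item=Y: promo_price=NULL, sale_price=349 → 349
item=Z: promo_price=NULL, sale_price=NULL (all NULL) → NULL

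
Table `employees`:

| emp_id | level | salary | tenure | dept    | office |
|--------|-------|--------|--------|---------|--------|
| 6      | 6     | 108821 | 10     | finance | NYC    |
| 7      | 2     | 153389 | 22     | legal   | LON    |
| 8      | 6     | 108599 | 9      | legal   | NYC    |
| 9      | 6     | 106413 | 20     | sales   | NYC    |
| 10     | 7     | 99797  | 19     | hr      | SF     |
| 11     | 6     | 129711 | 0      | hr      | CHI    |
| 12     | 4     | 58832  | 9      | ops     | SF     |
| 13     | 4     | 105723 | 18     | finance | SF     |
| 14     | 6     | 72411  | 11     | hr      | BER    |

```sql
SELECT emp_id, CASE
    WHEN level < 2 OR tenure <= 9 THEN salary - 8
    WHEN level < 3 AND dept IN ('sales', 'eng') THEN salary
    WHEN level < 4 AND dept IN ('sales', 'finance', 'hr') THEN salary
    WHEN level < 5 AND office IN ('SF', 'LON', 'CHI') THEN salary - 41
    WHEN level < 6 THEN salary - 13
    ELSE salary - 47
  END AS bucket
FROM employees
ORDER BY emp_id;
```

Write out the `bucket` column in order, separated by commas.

emp_id=6: ELSE → 108774
emp_id=7: level < 5 AND office IN ('SF', 'LON', 'CHI') → 153348
emp_id=8: level < 2 OR tenure <= 9 → 108591
emp_id=9: ELSE → 106366
emp_id=10: ELSE → 99750
emp_id=11: level < 2 OR tenure <= 9 → 129703
emp_id=12: level < 2 OR tenure <= 9 → 58824
emp_id=13: level < 5 AND office IN ('SF', 'LON', 'CHI') → 105682
emp_id=14: ELSE → 72364

108774, 153348, 108591, 106366, 99750, 129703, 58824, 105682, 72364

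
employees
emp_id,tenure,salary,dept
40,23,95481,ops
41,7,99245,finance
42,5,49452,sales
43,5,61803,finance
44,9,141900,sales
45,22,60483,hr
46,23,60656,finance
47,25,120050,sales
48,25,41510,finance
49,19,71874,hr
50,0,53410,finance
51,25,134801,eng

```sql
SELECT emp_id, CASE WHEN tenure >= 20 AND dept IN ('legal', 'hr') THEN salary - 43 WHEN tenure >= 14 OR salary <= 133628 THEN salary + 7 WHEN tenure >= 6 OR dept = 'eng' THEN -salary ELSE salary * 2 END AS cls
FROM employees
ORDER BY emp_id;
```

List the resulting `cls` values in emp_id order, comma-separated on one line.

95488, 99252, 49459, 61810, -141900, 60440, 60663, 120057, 41517, 71881, 53417, 134808

emp_id=40: tenure >= 14 OR salary <= 133628 → 95488
emp_id=41: tenure >= 14 OR salary <= 133628 → 99252
emp_id=42: tenure >= 14 OR salary <= 133628 → 49459
emp_id=43: tenure >= 14 OR salary <= 133628 → 61810
emp_id=44: tenure >= 6 OR dept = 'eng' → -141900
emp_id=45: tenure >= 20 AND dept IN ('legal', 'hr') → 60440
emp_id=46: tenure >= 14 OR salary <= 133628 → 60663
emp_id=47: tenure >= 14 OR salary <= 133628 → 120057
emp_id=48: tenure >= 14 OR salary <= 133628 → 41517
emp_id=49: tenure >= 14 OR salary <= 133628 → 71881
emp_id=50: tenure >= 14 OR salary <= 133628 → 53417
emp_id=51: tenure >= 14 OR salary <= 133628 → 134808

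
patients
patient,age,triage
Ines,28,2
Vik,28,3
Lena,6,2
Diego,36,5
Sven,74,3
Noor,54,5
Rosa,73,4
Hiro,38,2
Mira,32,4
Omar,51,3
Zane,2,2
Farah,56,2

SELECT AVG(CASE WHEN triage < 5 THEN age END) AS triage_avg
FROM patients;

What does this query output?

patient=Ines: ✓ → 28
patient=Vik: ✓ → 28
patient=Lena: ✓ → 6
patient=Diego: ✗
patient=Sven: ✓ → 74
patient=Noor: ✗
patient=Rosa: ✓ → 73
patient=Hiro: ✓ → 38
patient=Mira: ✓ → 32
patient=Omar: ✓ → 51
patient=Zane: ✓ → 2
patient=Farah: ✓ → 56
triage_avg = (28 + 28 + 6 + 74 + 73 + 38 + 32 + 51 + 2 + 56) / 10 = 38.8

38.8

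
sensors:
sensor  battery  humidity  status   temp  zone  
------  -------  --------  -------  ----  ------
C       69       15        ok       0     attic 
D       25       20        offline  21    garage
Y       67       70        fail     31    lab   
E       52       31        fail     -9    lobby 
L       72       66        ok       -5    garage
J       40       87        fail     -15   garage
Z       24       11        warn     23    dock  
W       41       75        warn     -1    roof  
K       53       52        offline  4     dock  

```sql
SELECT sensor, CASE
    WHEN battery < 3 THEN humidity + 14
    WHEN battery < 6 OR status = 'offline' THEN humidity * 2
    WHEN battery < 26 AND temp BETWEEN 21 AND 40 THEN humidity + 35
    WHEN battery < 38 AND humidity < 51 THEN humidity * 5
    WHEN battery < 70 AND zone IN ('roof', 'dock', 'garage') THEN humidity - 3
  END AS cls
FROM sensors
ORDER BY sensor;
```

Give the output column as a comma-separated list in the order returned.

sensor=C: (no match → NULL) → NULL
sensor=D: battery < 6 OR status = 'offline' → 40
sensor=E: (no match → NULL) → NULL
sensor=J: battery < 70 AND zone IN ('roof', 'dock', 'garage') → 84
sensor=K: battery < 6 OR status = 'offline' → 104
sensor=L: (no match → NULL) → NULL
sensor=W: battery < 70 AND zone IN ('roof', 'dock', 'garage') → 72
sensor=Y: (no match → NULL) → NULL
sensor=Z: battery < 26 AND temp BETWEEN 21 AND 40 → 46

NULL, 40, NULL, 84, 104, NULL, 72, NULL, 46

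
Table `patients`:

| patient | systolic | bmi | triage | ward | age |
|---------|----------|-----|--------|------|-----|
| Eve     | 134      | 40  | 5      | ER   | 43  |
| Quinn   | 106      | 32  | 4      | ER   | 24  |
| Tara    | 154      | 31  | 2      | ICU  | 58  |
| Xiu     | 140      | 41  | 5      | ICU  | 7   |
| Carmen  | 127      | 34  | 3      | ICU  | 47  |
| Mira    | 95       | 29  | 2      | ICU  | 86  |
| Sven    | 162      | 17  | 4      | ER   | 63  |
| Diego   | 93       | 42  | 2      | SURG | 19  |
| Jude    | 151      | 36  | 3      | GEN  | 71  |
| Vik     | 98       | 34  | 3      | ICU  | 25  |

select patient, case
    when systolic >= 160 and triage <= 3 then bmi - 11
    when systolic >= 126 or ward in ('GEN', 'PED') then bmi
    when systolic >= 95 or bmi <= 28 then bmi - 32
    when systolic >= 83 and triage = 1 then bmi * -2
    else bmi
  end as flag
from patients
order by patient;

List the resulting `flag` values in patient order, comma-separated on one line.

34, 42, 40, 36, -3, 0, 17, 31, 2, 41

patient=Carmen: systolic >= 126 or ward in ('GEN', 'PED') → 34
patient=Diego: ELSE → 42
patient=Eve: systolic >= 126 or ward in ('GEN', 'PED') → 40
patient=Jude: systolic >= 126 or ward in ('GEN', 'PED') → 36
patient=Mira: systolic >= 95 or bmi <= 28 → -3
patient=Quinn: systolic >= 95 or bmi <= 28 → 0
patient=Sven: systolic >= 126 or ward in ('GEN', 'PED') → 17
patient=Tara: systolic >= 126 or ward in ('GEN', 'PED') → 31
patient=Vik: systolic >= 95 or bmi <= 28 → 2
patient=Xiu: systolic >= 126 or ward in ('GEN', 'PED') → 41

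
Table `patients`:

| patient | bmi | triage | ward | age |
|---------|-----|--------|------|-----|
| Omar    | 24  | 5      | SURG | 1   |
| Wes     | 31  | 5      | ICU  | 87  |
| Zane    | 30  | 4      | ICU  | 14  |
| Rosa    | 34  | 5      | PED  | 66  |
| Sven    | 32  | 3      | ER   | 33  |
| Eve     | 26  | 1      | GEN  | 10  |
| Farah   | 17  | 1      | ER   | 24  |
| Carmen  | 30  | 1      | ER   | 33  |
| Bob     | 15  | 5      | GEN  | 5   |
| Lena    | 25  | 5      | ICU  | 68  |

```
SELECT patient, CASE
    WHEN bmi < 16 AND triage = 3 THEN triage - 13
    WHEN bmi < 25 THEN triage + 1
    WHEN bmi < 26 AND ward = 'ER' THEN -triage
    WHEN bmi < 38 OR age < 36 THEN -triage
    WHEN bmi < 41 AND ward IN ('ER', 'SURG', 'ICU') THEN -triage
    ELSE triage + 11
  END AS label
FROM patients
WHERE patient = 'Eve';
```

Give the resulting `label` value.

-1

patient = Eve: bmi=26, triage=1, ward=GEN, age=10.
bmi < 16 AND triage = 3 → false
bmi < 25 → false
bmi < 26 AND ward = 'ER' → false
bmi < 38 OR age < 36 → true → -1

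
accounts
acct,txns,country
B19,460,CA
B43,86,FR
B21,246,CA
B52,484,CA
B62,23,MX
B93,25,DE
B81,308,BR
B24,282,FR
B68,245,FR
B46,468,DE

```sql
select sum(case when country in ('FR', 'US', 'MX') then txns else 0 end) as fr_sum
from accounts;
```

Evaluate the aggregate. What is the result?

636

acct=B19: ✗
acct=B43: ✓ → 86
acct=B21: ✗
acct=B52: ✗
acct=B62: ✓ → 23
acct=B93: ✗
acct=B81: ✗
acct=B24: ✓ → 282
acct=B68: ✓ → 245
acct=B46: ✗
fr_sum = 86 + 23 + 282 + 245 = 636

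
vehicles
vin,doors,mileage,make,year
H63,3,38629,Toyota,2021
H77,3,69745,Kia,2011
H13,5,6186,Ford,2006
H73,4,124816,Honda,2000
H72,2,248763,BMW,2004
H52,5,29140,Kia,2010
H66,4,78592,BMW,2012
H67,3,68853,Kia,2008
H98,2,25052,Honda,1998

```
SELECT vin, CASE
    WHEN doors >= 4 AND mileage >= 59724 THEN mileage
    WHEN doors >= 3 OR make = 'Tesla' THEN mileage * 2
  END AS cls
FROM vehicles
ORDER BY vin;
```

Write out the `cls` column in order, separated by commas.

12372, 58280, 77258, 78592, 137706, NULL, 124816, 139490, NULL

vin=H13: doors >= 3 OR make = 'Tesla' → 12372
vin=H52: doors >= 3 OR make = 'Tesla' → 58280
vin=H63: doors >= 3 OR make = 'Tesla' → 77258
vin=H66: doors >= 4 AND mileage >= 59724 → 78592
vin=H67: doors >= 3 OR make = 'Tesla' → 137706
vin=H72: (no match → NULL) → NULL
vin=H73: doors >= 4 AND mileage >= 59724 → 124816
vin=H77: doors >= 3 OR make = 'Tesla' → 139490
vin=H98: (no match → NULL) → NULL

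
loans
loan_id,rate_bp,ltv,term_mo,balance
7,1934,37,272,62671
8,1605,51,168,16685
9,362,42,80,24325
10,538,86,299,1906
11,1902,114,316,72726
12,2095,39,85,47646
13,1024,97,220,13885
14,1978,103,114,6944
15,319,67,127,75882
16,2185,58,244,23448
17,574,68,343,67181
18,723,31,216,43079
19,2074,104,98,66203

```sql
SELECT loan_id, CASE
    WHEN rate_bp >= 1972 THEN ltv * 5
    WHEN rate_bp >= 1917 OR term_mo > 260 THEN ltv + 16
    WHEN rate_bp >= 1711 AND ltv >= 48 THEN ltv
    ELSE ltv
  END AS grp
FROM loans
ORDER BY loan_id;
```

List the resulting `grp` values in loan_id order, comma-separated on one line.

loan_id=7: rate_bp >= 1917 OR term_mo > 260 → 53
loan_id=8: ELSE → 51
loan_id=9: ELSE → 42
loan_id=10: rate_bp >= 1917 OR term_mo > 260 → 102
loan_id=11: rate_bp >= 1917 OR term_mo > 260 → 130
loan_id=12: rate_bp >= 1972 → 195
loan_id=13: ELSE → 97
loan_id=14: rate_bp >= 1972 → 515
loan_id=15: ELSE → 67
loan_id=16: rate_bp >= 1972 → 290
loan_id=17: rate_bp >= 1917 OR term_mo > 260 → 84
loan_id=18: ELSE → 31
loan_id=19: rate_bp >= 1972 → 520

53, 51, 42, 102, 130, 195, 97, 515, 67, 290, 84, 31, 520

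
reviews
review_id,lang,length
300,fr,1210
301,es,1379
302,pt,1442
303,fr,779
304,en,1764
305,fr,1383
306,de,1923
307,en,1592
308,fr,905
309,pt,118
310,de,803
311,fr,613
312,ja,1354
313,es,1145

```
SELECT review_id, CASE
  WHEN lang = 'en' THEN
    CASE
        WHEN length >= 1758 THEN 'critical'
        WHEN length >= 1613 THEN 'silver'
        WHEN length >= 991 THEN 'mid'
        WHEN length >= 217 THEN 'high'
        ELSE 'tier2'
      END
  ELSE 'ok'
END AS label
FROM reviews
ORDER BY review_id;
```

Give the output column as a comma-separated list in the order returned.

review_id=300: lang='fr' → outer ELSE → ok
review_id=301: lang='es' → outer ELSE → ok
review_id=302: lang='pt' → outer ELSE → ok
review_id=303: lang='fr' → outer ELSE → ok
review_id=304: lang='en' → inner[length >= 1758] → critical
review_id=305: lang='fr' → outer ELSE → ok
review_id=306: lang='de' → outer ELSE → ok
review_id=307: lang='en' → inner[length >= 991] → mid
review_id=308: lang='fr' → outer ELSE → ok
review_id=309: lang='pt' → outer ELSE → ok
review_id=310: lang='de' → outer ELSE → ok
review_id=311: lang='fr' → outer ELSE → ok
review_id=312: lang='ja' → outer ELSE → ok
review_id=313: lang='es' → outer ELSE → ok

ok, ok, ok, ok, critical, ok, ok, mid, ok, ok, ok, ok, ok, ok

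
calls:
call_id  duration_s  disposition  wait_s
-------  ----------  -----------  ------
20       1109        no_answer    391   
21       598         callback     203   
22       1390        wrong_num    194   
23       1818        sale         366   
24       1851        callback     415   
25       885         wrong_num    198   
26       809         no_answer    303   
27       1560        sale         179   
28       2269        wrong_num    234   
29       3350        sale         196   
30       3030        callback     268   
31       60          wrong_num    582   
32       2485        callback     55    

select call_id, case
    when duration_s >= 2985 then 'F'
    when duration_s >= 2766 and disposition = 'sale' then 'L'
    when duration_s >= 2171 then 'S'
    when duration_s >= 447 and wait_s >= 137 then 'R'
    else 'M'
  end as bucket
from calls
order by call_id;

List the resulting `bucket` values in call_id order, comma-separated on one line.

R, R, R, R, R, R, R, R, S, F, F, M, S

call_id=20: duration_s >= 447 and wait_s >= 137 → R
call_id=21: duration_s >= 447 and wait_s >= 137 → R
call_id=22: duration_s >= 447 and wait_s >= 137 → R
call_id=23: duration_s >= 447 and wait_s >= 137 → R
call_id=24: duration_s >= 447 and wait_s >= 137 → R
call_id=25: duration_s >= 447 and wait_s >= 137 → R
call_id=26: duration_s >= 447 and wait_s >= 137 → R
call_id=27: duration_s >= 447 and wait_s >= 137 → R
call_id=28: duration_s >= 2171 → S
call_id=29: duration_s >= 2985 → F
call_id=30: duration_s >= 2985 → F
call_id=31: ELSE → M
call_id=32: duration_s >= 2171 → S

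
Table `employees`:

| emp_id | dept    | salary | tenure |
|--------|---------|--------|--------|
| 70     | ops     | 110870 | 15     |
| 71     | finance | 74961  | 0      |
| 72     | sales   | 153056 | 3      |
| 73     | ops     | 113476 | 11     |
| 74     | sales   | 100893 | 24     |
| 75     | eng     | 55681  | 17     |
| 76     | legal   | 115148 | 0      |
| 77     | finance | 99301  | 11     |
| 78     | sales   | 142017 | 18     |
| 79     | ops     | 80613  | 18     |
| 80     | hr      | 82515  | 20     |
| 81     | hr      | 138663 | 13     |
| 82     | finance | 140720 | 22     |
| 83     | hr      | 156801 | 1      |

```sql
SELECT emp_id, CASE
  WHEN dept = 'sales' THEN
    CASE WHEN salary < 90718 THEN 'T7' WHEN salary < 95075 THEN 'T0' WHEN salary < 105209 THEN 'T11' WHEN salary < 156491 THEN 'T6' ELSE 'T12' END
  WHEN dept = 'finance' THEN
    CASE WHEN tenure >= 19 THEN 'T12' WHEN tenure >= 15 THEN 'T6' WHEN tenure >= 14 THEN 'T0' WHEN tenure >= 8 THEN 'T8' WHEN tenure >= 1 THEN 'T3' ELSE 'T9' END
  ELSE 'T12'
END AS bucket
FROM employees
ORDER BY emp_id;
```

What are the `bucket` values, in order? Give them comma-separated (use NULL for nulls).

emp_id=70: dept='ops' → outer ELSE → T12
emp_id=71: dept='finance' → inner[ELSE] → T9
emp_id=72: dept='sales' → inner[salary < 156491] → T6
emp_id=73: dept='ops' → outer ELSE → T12
emp_id=74: dept='sales' → inner[salary < 105209] → T11
emp_id=75: dept='eng' → outer ELSE → T12
emp_id=76: dept='legal' → outer ELSE → T12
emp_id=77: dept='finance' → inner[tenure >= 8] → T8
emp_id=78: dept='sales' → inner[salary < 156491] → T6
emp_id=79: dept='ops' → outer ELSE → T12
emp_id=80: dept='hr' → outer ELSE → T12
emp_id=81: dept='hr' → outer ELSE → T12
emp_id=82: dept='finance' → inner[tenure >= 19] → T12
emp_id=83: dept='hr' → outer ELSE → T12

T12, T9, T6, T12, T11, T12, T12, T8, T6, T12, T12, T12, T12, T12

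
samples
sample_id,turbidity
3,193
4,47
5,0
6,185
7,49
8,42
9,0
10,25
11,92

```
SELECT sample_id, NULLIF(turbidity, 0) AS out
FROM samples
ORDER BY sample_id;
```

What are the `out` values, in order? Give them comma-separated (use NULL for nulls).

193, 47, NULL, 185, 49, 42, NULL, 25, 92

sample_id=3: turbidity=193 vs 0: differ → 193
sample_id=4: turbidity=47 vs 0: differ → 47
sample_id=5: turbidity=0 vs 0: equal → NULL
sample_id=6: turbidity=185 vs 0: differ → 185
sample_id=7: turbidity=49 vs 0: differ → 49
sample_id=8: turbidity=42 vs 0: differ → 42
sample_id=9: turbidity=0 vs 0: equal → NULL
sample_id=10: turbidity=25 vs 0: differ → 25
sample_id=11: turbidity=92 vs 0: differ → 92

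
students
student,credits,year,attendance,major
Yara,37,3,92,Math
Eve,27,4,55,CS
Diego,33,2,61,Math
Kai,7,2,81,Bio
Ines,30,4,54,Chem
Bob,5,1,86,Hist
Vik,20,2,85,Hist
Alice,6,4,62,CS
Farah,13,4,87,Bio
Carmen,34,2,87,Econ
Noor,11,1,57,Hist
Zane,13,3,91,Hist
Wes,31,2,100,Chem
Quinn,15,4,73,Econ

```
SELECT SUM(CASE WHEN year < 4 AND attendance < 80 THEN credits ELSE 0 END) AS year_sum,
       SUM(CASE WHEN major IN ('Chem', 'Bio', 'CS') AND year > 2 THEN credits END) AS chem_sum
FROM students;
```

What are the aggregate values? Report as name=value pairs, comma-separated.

year_sum=44, chem_sum=76

[year_sum: year < 4 AND attendance < 80]
student=Yara: ✗
student=Eve: ✗
student=Diego: ✓ → 33
student=Kai: ✗
student=Ines: ✗
student=Bob: ✗
student=Vik: ✗
student=Alice: ✗
student=Farah: ✗
student=Carmen: ✗
student=Noor: ✓ → 11
student=Zane: ✗
student=Wes: ✗
student=Quinn: ✗
year_sum = 33 + 11 = 44
—
[chem_sum: major IN ('Chem', 'Bio', 'CS') AND year > 2]
student=Yara: ✗
student=Eve: ✓ → 27
student=Diego: ✗
student=Kai: ✗
student=Ines: ✓ → 30
student=Bob: ✗
student=Vik: ✗
student=Alice: ✓ → 6
student=Farah: ✓ → 13
student=Carmen: ✗
student=Noor: ✗
student=Zane: ✗
student=Wes: ✗
student=Quinn: ✗
chem_sum = 27 + 30 + 6 + 13 = 76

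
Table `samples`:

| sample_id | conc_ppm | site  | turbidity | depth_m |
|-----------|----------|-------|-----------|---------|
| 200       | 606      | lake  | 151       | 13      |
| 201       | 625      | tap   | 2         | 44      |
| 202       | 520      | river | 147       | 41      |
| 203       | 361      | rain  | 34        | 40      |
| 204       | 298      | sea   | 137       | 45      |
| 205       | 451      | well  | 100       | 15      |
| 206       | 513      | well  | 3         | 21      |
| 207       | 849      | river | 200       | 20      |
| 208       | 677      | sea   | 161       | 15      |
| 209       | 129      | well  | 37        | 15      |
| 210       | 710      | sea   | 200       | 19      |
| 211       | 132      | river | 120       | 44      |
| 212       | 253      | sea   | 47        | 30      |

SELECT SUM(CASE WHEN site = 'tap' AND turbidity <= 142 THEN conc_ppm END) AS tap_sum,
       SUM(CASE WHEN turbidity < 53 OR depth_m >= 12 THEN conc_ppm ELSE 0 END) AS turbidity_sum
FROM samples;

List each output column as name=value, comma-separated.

tap_sum=625, turbidity_sum=6124

[tap_sum: site = 'tap' AND turbidity <= 142]
sample_id=200: ✗
sample_id=201: ✓ → 625
sample_id=202: ✗
sample_id=203: ✗
sample_id=204: ✗
sample_id=205: ✗
sample_id=206: ✗
sample_id=207: ✗
sample_id=208: ✗
sample_id=209: ✗
sample_id=210: ✗
sample_id=211: ✗
sample_id=212: ✗
tap_sum = 625
—
[turbidity_sum: turbidity < 53 OR depth_m >= 12]
sample_id=200: ✓ → 606
sample_id=201: ✓ → 625
sample_id=202: ✓ → 520
sample_id=203: ✓ → 361
sample_id=204: ✓ → 298
sample_id=205: ✓ → 451
sample_id=206: ✓ → 513
sample_id=207: ✓ → 849
sample_id=208: ✓ → 677
sample_id=209: ✓ → 129
sample_id=210: ✓ → 710
sample_id=211: ✓ → 132
sample_id=212: ✓ → 253
turbidity_sum = 606 + 625 + 520 + 361 + 298 + 451 + 513 + 849 + 677 + 129 + 710 + 132 + 253 = 6124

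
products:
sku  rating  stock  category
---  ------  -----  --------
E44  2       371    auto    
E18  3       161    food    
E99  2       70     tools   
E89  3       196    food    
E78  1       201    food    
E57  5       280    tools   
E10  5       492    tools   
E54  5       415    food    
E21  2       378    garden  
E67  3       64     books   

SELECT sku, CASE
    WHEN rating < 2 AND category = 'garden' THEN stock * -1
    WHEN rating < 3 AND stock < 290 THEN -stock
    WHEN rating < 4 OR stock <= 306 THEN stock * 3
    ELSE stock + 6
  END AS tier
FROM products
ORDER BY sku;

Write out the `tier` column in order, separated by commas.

sku=E10: ELSE → 498
sku=E18: rating < 4 OR stock <= 306 → 483
sku=E21: rating < 4 OR stock <= 306 → 1134
sku=E44: rating < 4 OR stock <= 306 → 1113
sku=E54: ELSE → 421
sku=E57: rating < 4 OR stock <= 306 → 840
sku=E67: rating < 4 OR stock <= 306 → 192
sku=E78: rating < 3 AND stock < 290 → -201
sku=E89: rating < 4 OR stock <= 306 → 588
sku=E99: rating < 3 AND stock < 290 → -70

498, 483, 1134, 1113, 421, 840, 192, -201, 588, -70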